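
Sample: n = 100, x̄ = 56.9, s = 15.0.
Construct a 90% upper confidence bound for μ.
μ ≤ 58.84

Upper bound (one-sided):
t* = 1.290 (one-sided for 90%)
Upper bound = x̄ + t* · s/√n = 56.9 + 1.290 · 15.0/√100 = 58.84

We are 90% confident that μ ≤ 58.84.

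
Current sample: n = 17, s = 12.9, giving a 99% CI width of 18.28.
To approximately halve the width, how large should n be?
n ≈ 68

CI width ∝ 1/√n
To reduce width by factor 2, need √n to grow by 2 → need 2² = 4 times as many samples.

Current: n = 17, width = 18.28
New: n = 68, width ≈ 8.29

Width reduced by factor of 18.28/8.29 = 2.21.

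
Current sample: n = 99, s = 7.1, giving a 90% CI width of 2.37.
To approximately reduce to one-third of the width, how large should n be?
n ≈ 891

CI width ∝ 1/√n
To reduce width by factor 3, need √n to grow by 3 → need 3² = 9 times as many samples.

Current: n = 99, width = 2.37
New: n = 891, width ≈ 0.78

Width reduced by factor of 2.37/0.78 = 3.04.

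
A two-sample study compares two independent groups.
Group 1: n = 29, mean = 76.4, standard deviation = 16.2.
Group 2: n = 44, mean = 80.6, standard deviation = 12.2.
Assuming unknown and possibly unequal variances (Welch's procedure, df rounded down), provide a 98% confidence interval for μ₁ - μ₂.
(-12.69, 4.29)

Difference: x̄₁ - x̄₂ = -4.20
SE = √(s₁²/n₁ + s₂²/n₂) = √(16.2²/29 + 12.2²/44) = 3.5260
df = 48.44 → 48 (Welch–Satterthwaite, rounded down)
t* = 2.407

CI: -4.20 ± 2.407 · 3.5260 = -4.20 ± 8.49 = (-12.69, 4.29)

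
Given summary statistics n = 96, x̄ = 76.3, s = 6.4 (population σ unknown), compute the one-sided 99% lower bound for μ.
μ ≥ 74.75

Lower bound (one-sided):
t* = 2.366 (one-sided for 99%)
Lower bound = x̄ - t* · s/√n = 76.3 - 2.366 · 6.4/√96 = 74.75

We are 99% confident that μ ≥ 74.75.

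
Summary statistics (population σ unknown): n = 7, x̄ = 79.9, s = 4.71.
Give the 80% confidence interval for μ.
(77.34, 82.46)

t-interval (σ unknown):
df = n - 1 = 6
t* = 1.440 for 80% confidence

Margin of error = t* · s/√n = 1.440 · 4.71/√7 = 2.56

CI: (77.34, 82.46)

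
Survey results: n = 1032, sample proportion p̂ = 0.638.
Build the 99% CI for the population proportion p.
(0.599, 0.677)

Proportion CI:
SE = √(p̂(1-p̂)/n) = √(0.638 · 0.362 / 1032) = 0.01496

z* = 2.576
Margin = z* · SE = 2.576 · 0.01496 = 0.0385

CI: 0.638 ± 0.0385 = (0.599, 0.677)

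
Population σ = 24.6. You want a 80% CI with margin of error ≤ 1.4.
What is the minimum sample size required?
n ≥ 508

For margin E ≤ 1.4:
n ≥ (z* · σ / E)²
n ≥ (1.282 · 24.6 / 1.4)²
n ≥ 507.45

Minimum n = 508 (rounding up)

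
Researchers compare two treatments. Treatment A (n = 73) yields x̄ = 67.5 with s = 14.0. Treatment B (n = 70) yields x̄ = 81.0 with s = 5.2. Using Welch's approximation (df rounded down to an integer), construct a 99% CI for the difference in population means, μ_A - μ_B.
(-18.11, -8.89)

Difference: x̄₁ - x̄₂ = -13.50
SE = √(s₁²/n₁ + s₂²/n₂) = √(14.0²/73 + 5.2²/70) = 1.7525
df = 92.22 → 92 (Welch–Satterthwaite, rounded down)
t* = 2.630

CI: -13.50 ± 2.630 · 1.7525 = -13.50 ± 4.61 = (-18.11, -8.89)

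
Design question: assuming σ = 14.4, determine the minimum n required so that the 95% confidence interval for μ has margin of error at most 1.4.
n ≥ 407

For margin E ≤ 1.4:
n ≥ (z* · σ / E)²
n ≥ (1.960 · 14.4 / 1.4)²
n ≥ 406.43

Minimum n = 407 (rounding up)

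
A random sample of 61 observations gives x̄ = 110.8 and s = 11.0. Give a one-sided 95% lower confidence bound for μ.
μ ≥ 108.45

Lower bound (one-sided):
t* = 1.671 (one-sided for 95%)
Lower bound = x̄ - t* · s/√n = 110.8 - 1.671 · 11.0/√61 = 108.45

We are 95% confident that μ ≥ 108.45.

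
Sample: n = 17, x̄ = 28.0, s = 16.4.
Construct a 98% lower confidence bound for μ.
μ ≥ 19.11

Lower bound (one-sided):
t* = 2.235 (one-sided for 98%)
Lower bound = x̄ - t* · s/√n = 28.0 - 2.235 · 16.4/√17 = 19.11

We are 98% confident that μ ≥ 19.11.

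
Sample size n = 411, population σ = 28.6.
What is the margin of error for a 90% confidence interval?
Margin of error = 2.32

Margin of error = z* · σ/√n
= 1.645 · 28.6/√411
= 1.645 · 28.6/20.2731
= 2.32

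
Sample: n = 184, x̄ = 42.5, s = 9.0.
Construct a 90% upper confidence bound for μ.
μ ≤ 43.35

Upper bound (one-sided):
t* = 1.286 (one-sided for 90%)
Upper bound = x̄ + t* · s/√n = 42.5 + 1.286 · 9.0/√184 = 43.35

We are 90% confident that μ ≤ 43.35.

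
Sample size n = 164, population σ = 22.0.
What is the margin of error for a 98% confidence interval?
Margin of error = 4.00

Margin of error = z* · σ/√n
= 2.326 · 22.0/√164
= 2.326 · 22.0/12.8062
= 4.00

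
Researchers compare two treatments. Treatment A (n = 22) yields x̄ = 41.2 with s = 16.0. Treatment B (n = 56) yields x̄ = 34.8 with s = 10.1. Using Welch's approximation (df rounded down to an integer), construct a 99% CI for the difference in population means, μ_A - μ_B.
(-3.77, 16.57)

Difference: x̄₁ - x̄₂ = 6.40
SE = √(s₁²/n₁ + s₂²/n₂) = √(16.0²/22 + 10.1²/56) = 3.6685
df = 27.83 → 27 (Welch–Satterthwaite, rounded down)
t* = 2.771

CI: 6.40 ± 2.771 · 3.6685 = 6.40 ± 10.17 = (-3.77, 16.57)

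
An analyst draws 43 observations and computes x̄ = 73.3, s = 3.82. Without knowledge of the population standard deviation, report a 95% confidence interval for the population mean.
(72.12, 74.48)

t-interval (σ unknown):
df = n - 1 = 42
t* = 2.018 for 95% confidence

Margin of error = t* · s/√n = 2.018 · 3.82/√43 = 1.18

CI: (72.12, 74.48)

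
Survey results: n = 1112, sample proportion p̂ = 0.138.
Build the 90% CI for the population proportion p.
(0.121, 0.155)

Proportion CI:
SE = √(p̂(1-p̂)/n) = √(0.138 · 0.862 / 1112) = 0.01034

z* = 1.645
Margin = z* · SE = 1.645 · 0.01034 = 0.0170

CI: 0.138 ± 0.0170 = (0.121, 0.155)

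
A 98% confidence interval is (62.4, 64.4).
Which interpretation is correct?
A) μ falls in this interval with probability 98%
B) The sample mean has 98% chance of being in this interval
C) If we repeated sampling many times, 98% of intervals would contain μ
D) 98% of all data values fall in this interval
C

A) Wrong — μ is fixed; the randomness lives in the interval, not in μ.
B) Wrong — x̄ is observed and sits in the interval by construction.
C) Correct — this is the frequentist long-run coverage interpretation.
D) Wrong — a CI is about the parameter μ, not individual data values.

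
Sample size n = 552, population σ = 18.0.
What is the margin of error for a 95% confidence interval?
Margin of error = 1.50

Margin of error = z* · σ/√n
= 1.960 · 18.0/√552
= 1.960 · 18.0/23.4947
= 1.50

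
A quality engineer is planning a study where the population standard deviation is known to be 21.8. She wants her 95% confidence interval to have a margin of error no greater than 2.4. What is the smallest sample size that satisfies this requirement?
n ≥ 317

For margin E ≤ 2.4:
n ≥ (z* · σ / E)²
n ≥ (1.960 · 21.8 / 2.4)²
n ≥ 316.96

Minimum n = 317 (rounding up)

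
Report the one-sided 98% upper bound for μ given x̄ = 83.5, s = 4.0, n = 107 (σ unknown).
μ ≤ 84.30

Upper bound (one-sided):
t* = 2.079 (one-sided for 98%)
Upper bound = x̄ + t* · s/√n = 83.5 + 2.079 · 4.0/√107 = 84.30

We are 98% confident that μ ≤ 84.30.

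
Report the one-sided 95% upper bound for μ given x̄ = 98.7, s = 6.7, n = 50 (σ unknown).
μ ≤ 100.29

Upper bound (one-sided):
t* = 1.677 (one-sided for 95%)
Upper bound = x̄ + t* · s/√n = 98.7 + 1.677 · 6.7/√50 = 100.29

We are 95% confident that μ ≤ 100.29.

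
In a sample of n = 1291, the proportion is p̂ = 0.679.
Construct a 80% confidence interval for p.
(0.662, 0.696)

Proportion CI:
SE = √(p̂(1-p̂)/n) = √(0.679 · 0.321 / 1291) = 0.01299

z* = 1.282
Margin = z* · SE = 1.282 · 0.01299 = 0.0167

CI: 0.679 ± 0.0167 = (0.662, 0.696)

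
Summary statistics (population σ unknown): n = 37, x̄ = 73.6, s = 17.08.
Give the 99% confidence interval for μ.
(65.97, 81.23)

t-interval (σ unknown):
df = n - 1 = 36
t* = 2.719 for 99% confidence

Margin of error = t* · s/√n = 2.719 · 17.08/√37 = 7.63

CI: (65.97, 81.23)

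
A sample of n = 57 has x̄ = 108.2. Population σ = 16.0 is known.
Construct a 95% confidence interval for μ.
(104.05, 112.35)

z-interval (σ known):
z* = 1.960 for 95% confidence

Margin of error = z* · σ/√n = 1.960 · 16.0/√57 = 4.15

CI: (108.2 - 4.15, 108.2 + 4.15) = (104.05, 112.35)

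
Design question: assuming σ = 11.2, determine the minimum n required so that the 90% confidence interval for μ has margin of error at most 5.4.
n ≥ 12

For margin E ≤ 5.4:
n ≥ (z* · σ / E)²
n ≥ (1.645 · 11.2 / 5.4)²
n ≥ 11.64

Minimum n = 12 (rounding up)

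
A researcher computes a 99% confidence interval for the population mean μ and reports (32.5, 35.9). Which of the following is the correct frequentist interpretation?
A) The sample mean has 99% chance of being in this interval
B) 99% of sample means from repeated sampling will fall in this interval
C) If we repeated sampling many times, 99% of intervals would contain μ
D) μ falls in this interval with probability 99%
C

A) Wrong — x̄ is observed and sits in the interval by construction.
B) Wrong — coverage applies to intervals containing μ, not to future x̄ values.
C) Correct — this is the frequentist long-run coverage interpretation.
D) Wrong — μ is fixed; the randomness lives in the interval, not in μ.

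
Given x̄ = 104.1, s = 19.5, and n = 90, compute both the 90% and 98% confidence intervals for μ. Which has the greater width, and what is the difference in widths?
98% CI is wider by 2.91

df = 89
90% CI: t* = 1.662, (100.68, 107.52), width = 2 · t* · s/√n = 6.83
98% CI: t* = 2.369, (99.23, 108.97), width = 2 · t* · s/√n = 9.74

The 98% CI is wider by 9.74 - 6.83 = 2.91.
Higher confidence requires a wider interval.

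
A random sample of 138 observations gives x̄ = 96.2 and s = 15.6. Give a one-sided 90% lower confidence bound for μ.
μ ≥ 94.49

Lower bound (one-sided):
t* = 1.288 (one-sided for 90%)
Lower bound = x̄ - t* · s/√n = 96.2 - 1.288 · 15.6/√138 = 94.49

We are 90% confident that μ ≥ 94.49.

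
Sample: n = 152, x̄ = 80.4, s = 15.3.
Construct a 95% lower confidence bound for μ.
μ ≥ 78.35

Lower bound (one-sided):
t* = 1.655 (one-sided for 95%)
Lower bound = x̄ - t* · s/√n = 80.4 - 1.655 · 15.3/√152 = 78.35

We are 95% confident that μ ≥ 78.35.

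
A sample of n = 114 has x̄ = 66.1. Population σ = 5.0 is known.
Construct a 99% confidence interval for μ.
(64.89, 67.31)

z-interval (σ known):
z* = 2.576 for 99% confidence

Margin of error = z* · σ/√n = 2.576 · 5.0/√114 = 1.21

CI: (66.1 - 1.21, 66.1 + 1.21) = (64.89, 67.31)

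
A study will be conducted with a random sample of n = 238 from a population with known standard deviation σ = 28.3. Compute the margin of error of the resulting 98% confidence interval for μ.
Margin of error = 4.27

Margin of error = z* · σ/√n
= 2.326 · 28.3/√238
= 2.326 · 28.3/15.4272
= 4.27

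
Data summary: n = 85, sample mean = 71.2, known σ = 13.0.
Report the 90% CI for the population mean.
(68.88, 73.52)

z-interval (σ known):
z* = 1.645 for 90% confidence

Margin of error = z* · σ/√n = 1.645 · 13.0/√85 = 2.32

CI: (71.2 - 2.32, 71.2 + 2.32) = (68.88, 73.52)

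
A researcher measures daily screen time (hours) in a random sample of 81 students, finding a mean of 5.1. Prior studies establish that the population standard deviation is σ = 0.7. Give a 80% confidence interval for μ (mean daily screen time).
(5.00, 5.20)

z-interval (σ known):
z* = 1.282 for 80% confidence

Margin of error = z* · σ/√n = 1.282 · 0.7/√81 = 0.10

CI: (5.1 - 0.10, 5.1 + 0.10) = (5.00, 5.20)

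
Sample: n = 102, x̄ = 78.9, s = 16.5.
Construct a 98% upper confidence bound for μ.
μ ≤ 82.30

Upper bound (one-sided):
t* = 2.081 (one-sided for 98%)
Upper bound = x̄ + t* · s/√n = 78.9 + 2.081 · 16.5/√102 = 82.30

We are 98% confident that μ ≤ 82.30.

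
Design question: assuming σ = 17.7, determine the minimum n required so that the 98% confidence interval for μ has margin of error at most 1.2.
n ≥ 1178

For margin E ≤ 1.2:
n ≥ (z* · σ / E)²
n ≥ (2.326 · 17.7 / 1.2)²
n ≥ 1177.07

Minimum n = 1178 (rounding up)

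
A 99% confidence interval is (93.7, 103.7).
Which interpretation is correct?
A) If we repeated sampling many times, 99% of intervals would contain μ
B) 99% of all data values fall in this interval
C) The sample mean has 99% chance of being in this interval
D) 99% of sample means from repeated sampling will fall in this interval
A

A) Correct — this is the frequentist long-run coverage interpretation.
B) Wrong — a CI is about the parameter μ, not individual data values.
C) Wrong — x̄ is observed and sits in the interval by construction.
D) Wrong — coverage applies to intervals containing μ, not to future x̄ values.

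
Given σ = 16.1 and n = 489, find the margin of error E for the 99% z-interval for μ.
Margin of error = 1.88

Margin of error = z* · σ/√n
= 2.576 · 16.1/√489
= 2.576 · 16.1/22.1133
= 1.88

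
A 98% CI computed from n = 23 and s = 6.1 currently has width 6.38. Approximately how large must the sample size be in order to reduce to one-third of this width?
n ≈ 207

CI width ∝ 1/√n
To reduce width by factor 3, need √n to grow by 3 → need 3² = 9 times as many samples.

Current: n = 23, width = 6.38
New: n = 207, width ≈ 1.99

Width reduced by factor of 6.38/1.99 = 3.21.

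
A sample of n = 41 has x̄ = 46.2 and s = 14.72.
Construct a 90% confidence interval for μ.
(42.33, 50.07)

t-interval (σ unknown):
df = n - 1 = 40
t* = 1.684 for 90% confidence

Margin of error = t* · s/√n = 1.684 · 14.72/√41 = 3.87

CI: (42.33, 50.07)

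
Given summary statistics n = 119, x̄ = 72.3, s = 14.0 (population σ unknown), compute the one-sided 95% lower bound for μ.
μ ≥ 70.17

Lower bound (one-sided):
t* = 1.658 (one-sided for 95%)
Lower bound = x̄ - t* · s/√n = 72.3 - 1.658 · 14.0/√119 = 70.17

We are 95% confident that μ ≥ 70.17.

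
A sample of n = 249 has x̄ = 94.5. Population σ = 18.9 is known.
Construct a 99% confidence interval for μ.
(91.41, 97.59)

z-interval (σ known):
z* = 2.576 for 99% confidence

Margin of error = z* · σ/√n = 2.576 · 18.9/√249 = 3.09

CI: (94.5 - 3.09, 94.5 + 3.09) = (91.41, 97.59)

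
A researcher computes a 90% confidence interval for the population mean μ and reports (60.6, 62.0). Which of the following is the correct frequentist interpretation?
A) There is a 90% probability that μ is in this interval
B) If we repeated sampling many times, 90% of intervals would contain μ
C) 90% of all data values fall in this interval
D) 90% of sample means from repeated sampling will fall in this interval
B

A) Wrong — μ is fixed; the randomness lives in the interval, not in μ.
B) Correct — this is the frequentist long-run coverage interpretation.
C) Wrong — a CI is about the parameter μ, not individual data values.
D) Wrong — coverage applies to intervals containing μ, not to future x̄ values.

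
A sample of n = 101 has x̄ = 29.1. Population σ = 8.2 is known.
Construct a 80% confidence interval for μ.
(28.05, 30.15)

z-interval (σ known):
z* = 1.282 for 80% confidence

Margin of error = z* · σ/√n = 1.282 · 8.2/√101 = 1.05

CI: (29.1 - 1.05, 29.1 + 1.05) = (28.05, 30.15)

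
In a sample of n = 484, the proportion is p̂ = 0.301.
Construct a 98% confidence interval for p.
(0.253, 0.349)

Proportion CI:
SE = √(p̂(1-p̂)/n) = √(0.301 · 0.699 / 484) = 0.02085

z* = 2.326
Margin = z* · SE = 2.326 · 0.02085 = 0.0485

CI: 0.301 ± 0.0485 = (0.253, 0.349)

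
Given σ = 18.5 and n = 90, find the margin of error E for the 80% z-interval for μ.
Margin of error = 2.50

Margin of error = z* · σ/√n
= 1.282 · 18.5/√90
= 1.282 · 18.5/9.4868
= 2.50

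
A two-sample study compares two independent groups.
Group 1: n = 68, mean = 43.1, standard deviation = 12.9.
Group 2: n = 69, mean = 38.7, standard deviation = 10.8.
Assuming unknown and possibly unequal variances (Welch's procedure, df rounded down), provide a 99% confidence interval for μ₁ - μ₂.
(-0.92, 9.72)

Difference: x̄₁ - x̄₂ = 4.40
SE = √(s₁²/n₁ + s₂²/n₂) = √(12.9²/68 + 10.8²/69) = 2.0341
df = 130.28 → 130 (Welch–Satterthwaite, rounded down)
t* = 2.614

CI: 4.40 ± 2.614 · 2.0341 = 4.40 ± 5.32 = (-0.92, 9.72)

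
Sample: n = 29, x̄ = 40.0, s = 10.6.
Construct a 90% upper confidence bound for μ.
μ ≤ 42.58

Upper bound (one-sided):
t* = 1.313 (one-sided for 90%)
Upper bound = x̄ + t* · s/√n = 40.0 + 1.313 · 10.6/√29 = 42.58

We are 90% confident that μ ≤ 42.58.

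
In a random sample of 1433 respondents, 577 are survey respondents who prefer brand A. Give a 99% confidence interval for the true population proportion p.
(0.369, 0.436)

Proportion CI:
p̂ = 577/1433 = 0.40265
SE = √(p̂(1-p̂)/n) = √(0.40265 · 0.59735 / 1433) = 0.01296

z* = 2.576
Margin = z* · SE = 2.576 · 0.01296 = 0.0334

CI: 0.40265 ± 0.0334 = (0.369, 0.436)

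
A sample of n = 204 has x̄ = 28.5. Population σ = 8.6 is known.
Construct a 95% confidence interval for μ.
(27.32, 29.68)

z-interval (σ known):
z* = 1.960 for 95% confidence

Margin of error = z* · σ/√n = 1.960 · 8.6/√204 = 1.18

CI: (28.5 - 1.18, 28.5 + 1.18) = (27.32, 29.68)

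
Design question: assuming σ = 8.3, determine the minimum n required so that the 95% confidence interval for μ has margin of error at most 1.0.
n ≥ 265

For margin E ≤ 1.0:
n ≥ (z* · σ / E)²
n ≥ (1.960 · 8.3 / 1.0)²
n ≥ 264.65

Minimum n = 265 (rounding up)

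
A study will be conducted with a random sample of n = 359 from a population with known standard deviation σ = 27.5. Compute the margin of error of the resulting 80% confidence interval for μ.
Margin of error = 1.86

Margin of error = z* · σ/√n
= 1.282 · 27.5/√359
= 1.282 · 27.5/18.9473
= 1.86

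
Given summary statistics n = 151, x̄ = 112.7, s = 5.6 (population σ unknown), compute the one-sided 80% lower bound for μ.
μ ≥ 112.32

Lower bound (one-sided):
t* = 0.844 (one-sided for 80%)
Lower bound = x̄ - t* · s/√n = 112.7 - 0.844 · 5.6/√151 = 112.32

We are 80% confident that μ ≥ 112.32.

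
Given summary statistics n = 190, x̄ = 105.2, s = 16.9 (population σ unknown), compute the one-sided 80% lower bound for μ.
μ ≥ 104.17

Lower bound (one-sided):
t* = 0.844 (one-sided for 80%)
Lower bound = x̄ - t* · s/√n = 105.2 - 0.844 · 16.9/√190 = 104.17

We are 80% confident that μ ≥ 104.17.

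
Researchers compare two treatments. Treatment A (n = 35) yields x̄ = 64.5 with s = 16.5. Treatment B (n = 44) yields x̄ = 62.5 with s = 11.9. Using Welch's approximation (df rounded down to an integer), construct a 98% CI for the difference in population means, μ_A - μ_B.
(-5.93, 9.93)

Difference: x̄₁ - x̄₂ = 2.00
SE = √(s₁²/n₁ + s₂²/n₂) = √(16.5²/35 + 11.9²/44) = 3.3162
df = 59.85 → 59 (Welch–Satterthwaite, rounded down)
t* = 2.391

CI: 2.00 ± 2.391 · 3.3162 = 2.00 ± 7.93 = (-5.93, 9.93)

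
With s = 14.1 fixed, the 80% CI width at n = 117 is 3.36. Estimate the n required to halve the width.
n ≈ 468

CI width ∝ 1/√n
To reduce width by factor 2, need √n to grow by 2 → need 2² = 4 times as many samples.

Current: n = 117, width = 3.36
New: n = 468, width ≈ 1.67

Width reduced by factor of 3.36/1.67 = 2.01.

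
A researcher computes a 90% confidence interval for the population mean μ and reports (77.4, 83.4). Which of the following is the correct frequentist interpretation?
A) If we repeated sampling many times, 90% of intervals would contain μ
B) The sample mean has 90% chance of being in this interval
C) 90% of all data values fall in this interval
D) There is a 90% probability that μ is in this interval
A

A) Correct — this is the frequentist long-run coverage interpretation.
B) Wrong — x̄ is observed and sits in the interval by construction.
C) Wrong — a CI is about the parameter μ, not individual data values.
D) Wrong — μ is fixed; the randomness lives in the interval, not in μ.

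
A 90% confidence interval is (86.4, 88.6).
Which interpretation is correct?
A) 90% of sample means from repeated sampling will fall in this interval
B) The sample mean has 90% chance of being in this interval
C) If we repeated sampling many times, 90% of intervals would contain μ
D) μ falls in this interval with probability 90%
C

A) Wrong — coverage applies to intervals containing μ, not to future x̄ values.
B) Wrong — x̄ is observed and sits in the interval by construction.
C) Correct — this is the frequentist long-run coverage interpretation.
D) Wrong — μ is fixed; the randomness lives in the interval, not in μ.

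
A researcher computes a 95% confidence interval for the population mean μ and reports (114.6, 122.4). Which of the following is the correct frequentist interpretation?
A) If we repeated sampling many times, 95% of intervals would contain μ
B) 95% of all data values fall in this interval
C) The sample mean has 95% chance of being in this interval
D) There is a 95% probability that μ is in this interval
A

A) Correct — this is the frequentist long-run coverage interpretation.
B) Wrong — a CI is about the parameter μ, not individual data values.
C) Wrong — x̄ is observed and sits in the interval by construction.
D) Wrong — μ is fixed; the randomness lives in the interval, not in μ.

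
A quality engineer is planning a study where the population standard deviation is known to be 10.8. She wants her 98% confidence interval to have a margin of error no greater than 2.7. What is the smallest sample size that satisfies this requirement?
n ≥ 87

For margin E ≤ 2.7:
n ≥ (z* · σ / E)²
n ≥ (2.326 · 10.8 / 2.7)²
n ≥ 86.56

Minimum n = 87 (rounding up)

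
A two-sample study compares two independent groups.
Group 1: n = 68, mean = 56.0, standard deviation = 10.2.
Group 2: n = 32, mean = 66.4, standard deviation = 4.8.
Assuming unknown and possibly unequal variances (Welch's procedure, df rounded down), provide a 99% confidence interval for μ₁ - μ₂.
(-14.34, -6.46)

Difference: x̄₁ - x̄₂ = -10.40
SE = √(s₁²/n₁ + s₂²/n₂) = √(10.2²/68 + 4.8²/32) = 1.5000
df = 97.99 → 97 (Welch–Satterthwaite, rounded down)
t* = 2.627

CI: -10.40 ± 2.627 · 1.5000 = -10.40 ± 3.94 = (-14.34, -6.46)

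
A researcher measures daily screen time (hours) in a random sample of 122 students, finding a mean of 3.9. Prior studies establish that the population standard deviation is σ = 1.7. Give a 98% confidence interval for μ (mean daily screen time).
(3.54, 4.26)

z-interval (σ known):
z* = 2.326 for 98% confidence

Margin of error = z* · σ/√n = 2.326 · 1.7/√122 = 0.36

CI: (3.9 - 0.36, 3.9 + 0.36) = (3.54, 4.26)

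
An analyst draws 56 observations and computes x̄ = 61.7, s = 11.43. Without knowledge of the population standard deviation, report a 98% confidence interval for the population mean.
(58.04, 65.36)

t-interval (σ unknown):
df = n - 1 = 55
t* = 2.396 for 98% confidence

Margin of error = t* · s/√n = 2.396 · 11.43/√56 = 3.66

CI: (58.04, 65.36)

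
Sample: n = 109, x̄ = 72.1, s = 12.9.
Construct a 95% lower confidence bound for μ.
μ ≥ 70.05

Lower bound (one-sided):
t* = 1.659 (one-sided for 95%)
Lower bound = x̄ - t* · s/√n = 72.1 - 1.659 · 12.9/√109 = 70.05

We are 95% confident that μ ≥ 70.05.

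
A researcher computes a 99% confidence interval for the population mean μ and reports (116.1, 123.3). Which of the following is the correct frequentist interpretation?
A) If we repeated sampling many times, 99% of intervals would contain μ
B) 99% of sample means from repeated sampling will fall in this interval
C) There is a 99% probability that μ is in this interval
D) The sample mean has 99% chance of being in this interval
A

A) Correct — this is the frequentist long-run coverage interpretation.
B) Wrong — coverage applies to intervals containing μ, not to future x̄ values.
C) Wrong — μ is fixed; the randomness lives in the interval, not in μ.
D) Wrong — x̄ is observed and sits in the interval by construction.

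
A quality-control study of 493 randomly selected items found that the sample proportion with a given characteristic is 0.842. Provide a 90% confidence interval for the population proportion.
(0.815, 0.869)

Proportion CI:
SE = √(p̂(1-p̂)/n) = √(0.842 · 0.158 / 493) = 0.01643

z* = 1.645
Margin = z* · SE = 1.645 · 0.01643 = 0.0270

CI: 0.842 ± 0.0270 = (0.815, 0.869)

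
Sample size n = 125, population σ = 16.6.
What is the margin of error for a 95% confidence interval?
Margin of error = 2.91

Margin of error = z* · σ/√n
= 1.960 · 16.6/√125
= 1.960 · 16.6/11.1803
= 2.91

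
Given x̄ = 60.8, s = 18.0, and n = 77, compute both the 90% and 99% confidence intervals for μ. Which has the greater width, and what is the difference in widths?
99% CI is wider by 4.01

df = 76
90% CI: t* = 1.665, (57.38, 64.22), width = 2 · t* · s/√n = 6.83
99% CI: t* = 2.642, (55.38, 66.22), width = 2 · t* · s/√n = 10.84

The 99% CI is wider by 10.84 - 6.83 = 4.01.
Higher confidence requires a wider interval.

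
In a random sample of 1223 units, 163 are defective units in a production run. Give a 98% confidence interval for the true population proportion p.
(0.111, 0.156)

Proportion CI:
p̂ = 163/1223 = 0.13328
SE = √(p̂(1-p̂)/n) = √(0.13328 · 0.86672 / 1223) = 0.00972

z* = 2.326
Margin = z* · SE = 2.326 · 0.00972 = 0.0226

CI: 0.13328 ± 0.0226 = (0.111, 0.156)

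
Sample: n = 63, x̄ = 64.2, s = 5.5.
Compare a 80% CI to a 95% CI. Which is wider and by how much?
95% CI is wider by 0.98

df = 62
80% CI: t* = 1.295, (63.30, 65.10), width = 2 · t* · s/√n = 1.79
95% CI: t* = 1.999, (62.81, 65.59), width = 2 · t* · s/√n = 2.77

The 95% CI is wider by 2.77 - 1.79 = 0.98.
Higher confidence requires a wider interval.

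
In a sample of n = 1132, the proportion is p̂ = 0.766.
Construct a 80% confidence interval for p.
(0.750, 0.782)

Proportion CI:
SE = √(p̂(1-p̂)/n) = √(0.766 · 0.234 / 1132) = 0.01258

z* = 1.282
Margin = z* · SE = 1.282 · 0.01258 = 0.0161

CI: 0.766 ± 0.0161 = (0.750, 0.782)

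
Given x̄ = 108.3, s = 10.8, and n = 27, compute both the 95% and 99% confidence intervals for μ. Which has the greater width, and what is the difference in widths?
99% CI is wider by 3.00

df = 26
95% CI: t* = 2.056, (104.03, 112.57), width = 2 · t* · s/√n = 8.55
99% CI: t* = 2.779, (102.52, 114.08), width = 2 · t* · s/√n = 11.55

The 99% CI is wider by 11.55 - 8.55 = 3.00.
Higher confidence requires a wider interval.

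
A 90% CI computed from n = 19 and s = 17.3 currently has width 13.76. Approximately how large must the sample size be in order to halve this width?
n ≈ 76

CI width ∝ 1/√n
To reduce width by factor 2, need √n to grow by 2 → need 2² = 4 times as many samples.

Current: n = 19, width = 13.76
New: n = 76, width ≈ 6.61

Width reduced by factor of 13.76/6.61 = 2.08.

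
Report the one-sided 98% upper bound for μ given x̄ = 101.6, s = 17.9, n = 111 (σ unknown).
μ ≤ 105.13

Upper bound (one-sided):
t* = 2.078 (one-sided for 98%)
Upper bound = x̄ + t* · s/√n = 101.6 + 2.078 · 17.9/√111 = 105.13

We are 98% confident that μ ≤ 105.13.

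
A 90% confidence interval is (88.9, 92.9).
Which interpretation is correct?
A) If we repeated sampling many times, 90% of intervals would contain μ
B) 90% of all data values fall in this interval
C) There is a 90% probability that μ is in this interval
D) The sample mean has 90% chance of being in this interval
A

A) Correct — this is the frequentist long-run coverage interpretation.
B) Wrong — a CI is about the parameter μ, not individual data values.
C) Wrong — μ is fixed; the randomness lives in the interval, not in μ.
D) Wrong — x̄ is observed and sits in the interval by construction.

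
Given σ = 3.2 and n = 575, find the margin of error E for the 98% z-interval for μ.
Margin of error = 0.31

Margin of error = z* · σ/√n
= 2.326 · 3.2/√575
= 2.326 · 3.2/23.9792
= 0.31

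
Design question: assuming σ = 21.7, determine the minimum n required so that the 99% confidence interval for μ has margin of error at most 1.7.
n ≥ 1082

For margin E ≤ 1.7:
n ≥ (z* · σ / E)²
n ≥ (2.576 · 21.7 / 1.7)²
n ≥ 1081.22

Minimum n = 1082 (rounding up)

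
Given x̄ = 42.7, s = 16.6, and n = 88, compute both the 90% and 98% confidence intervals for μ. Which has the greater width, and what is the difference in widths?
98% CI is wider by 2.50

df = 87
90% CI: t* = 1.663, (39.76, 45.64), width = 2 · t* · s/√n = 5.89
98% CI: t* = 2.370, (38.51, 46.89), width = 2 · t* · s/√n = 8.39

The 98% CI is wider by 8.39 - 5.89 = 2.50.
Higher confidence requires a wider interval.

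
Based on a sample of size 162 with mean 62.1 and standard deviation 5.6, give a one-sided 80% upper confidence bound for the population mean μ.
μ ≤ 62.47

Upper bound (one-sided):
t* = 0.844 (one-sided for 80%)
Upper bound = x̄ + t* · s/√n = 62.1 + 0.844 · 5.6/√162 = 62.47

We are 80% confident that μ ≤ 62.47.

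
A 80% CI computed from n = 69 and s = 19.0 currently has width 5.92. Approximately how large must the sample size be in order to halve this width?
n ≈ 276

CI width ∝ 1/√n
To reduce width by factor 2, need √n to grow by 2 → need 2² = 4 times as many samples.

Current: n = 69, width = 5.92
New: n = 276, width ≈ 2.94

Width reduced by factor of 5.92/2.94 = 2.01.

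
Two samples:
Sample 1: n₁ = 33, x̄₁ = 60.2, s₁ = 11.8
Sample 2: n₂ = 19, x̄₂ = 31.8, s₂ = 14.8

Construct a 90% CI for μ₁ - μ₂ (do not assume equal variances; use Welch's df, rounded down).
(21.67, 35.13)

Difference: x̄₁ - x̄₂ = 28.40
SE = √(s₁²/n₁ + s₂²/n₂) = √(11.8²/33 + 14.8²/19) = 3.9684
df = 31.23 → 31 (Welch–Satterthwaite, rounded down)
t* = 1.696

CI: 28.40 ± 1.696 · 3.9684 = 28.40 ± 6.73 = (21.67, 35.13)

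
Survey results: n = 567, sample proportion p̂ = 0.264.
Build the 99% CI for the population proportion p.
(0.216, 0.312)

Proportion CI:
SE = √(p̂(1-p̂)/n) = √(0.264 · 0.736 / 567) = 0.01851

z* = 2.576
Margin = z* · SE = 2.576 · 0.01851 = 0.0477

CI: 0.264 ± 0.0477 = (0.216, 0.312)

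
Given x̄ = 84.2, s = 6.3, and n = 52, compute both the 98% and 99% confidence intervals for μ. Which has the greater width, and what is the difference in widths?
99% CI is wider by 0.48

df = 51
98% CI: t* = 2.402, (82.10, 86.30), width = 2 · t* · s/√n = 4.20
99% CI: t* = 2.676, (81.86, 86.54), width = 2 · t* · s/√n = 4.68

The 99% CI is wider by 4.68 - 4.20 = 0.48.
Higher confidence requires a wider interval.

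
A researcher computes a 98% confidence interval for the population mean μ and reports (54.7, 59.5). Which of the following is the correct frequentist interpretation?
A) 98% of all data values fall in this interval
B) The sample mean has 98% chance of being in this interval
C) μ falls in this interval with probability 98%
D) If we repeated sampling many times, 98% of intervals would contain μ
D

A) Wrong — a CI is about the parameter μ, not individual data values.
B) Wrong — x̄ is observed and sits in the interval by construction.
C) Wrong — μ is fixed; the randomness lives in the interval, not in μ.
D) Correct — this is the frequentist long-run coverage interpretation.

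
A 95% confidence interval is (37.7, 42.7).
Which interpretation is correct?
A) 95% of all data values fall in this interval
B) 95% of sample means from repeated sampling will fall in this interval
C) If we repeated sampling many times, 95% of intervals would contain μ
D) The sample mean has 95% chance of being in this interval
C

A) Wrong — a CI is about the parameter μ, not individual data values.
B) Wrong — coverage applies to intervals containing μ, not to future x̄ values.
C) Correct — this is the frequentist long-run coverage interpretation.
D) Wrong — x̄ is observed and sits in the interval by construction.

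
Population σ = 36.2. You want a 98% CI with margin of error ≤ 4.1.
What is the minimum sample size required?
n ≥ 422

For margin E ≤ 4.1:
n ≥ (z* · σ / E)²
n ≥ (2.326 · 36.2 / 4.1)²
n ≥ 421.76

Minimum n = 422 (rounding up)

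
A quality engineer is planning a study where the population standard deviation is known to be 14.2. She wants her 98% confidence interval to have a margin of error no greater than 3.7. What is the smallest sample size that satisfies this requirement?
n ≥ 80

For margin E ≤ 3.7:
n ≥ (z* · σ / E)²
n ≥ (2.326 · 14.2 / 3.7)²
n ≥ 79.69

Minimum n = 80 (rounding up)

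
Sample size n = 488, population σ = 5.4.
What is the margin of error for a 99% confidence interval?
Margin of error = 0.63

Margin of error = z* · σ/√n
= 2.576 · 5.4/√488
= 2.576 · 5.4/22.0907
= 0.63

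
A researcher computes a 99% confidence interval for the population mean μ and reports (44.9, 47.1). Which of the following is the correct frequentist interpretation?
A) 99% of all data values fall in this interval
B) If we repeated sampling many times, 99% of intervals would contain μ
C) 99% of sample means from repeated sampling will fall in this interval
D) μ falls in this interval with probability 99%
B

A) Wrong — a CI is about the parameter μ, not individual data values.
B) Correct — this is the frequentist long-run coverage interpretation.
C) Wrong — coverage applies to intervals containing μ, not to future x̄ values.
D) Wrong — μ is fixed; the randomness lives in the interval, not in μ.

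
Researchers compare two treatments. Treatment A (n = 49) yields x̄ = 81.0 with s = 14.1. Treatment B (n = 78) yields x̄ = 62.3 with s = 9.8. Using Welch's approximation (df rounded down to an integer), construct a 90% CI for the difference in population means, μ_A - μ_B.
(14.87, 22.53)

Difference: x̄₁ - x̄₂ = 18.70
SE = √(s₁²/n₁ + s₂²/n₂) = √(14.1²/49 + 9.8²/78) = 2.2997
df = 77.13 → 77 (Welch–Satterthwaite, rounded down)
t* = 1.665

CI: 18.70 ± 1.665 · 2.2997 = 18.70 ± 3.83 = (14.87, 22.53)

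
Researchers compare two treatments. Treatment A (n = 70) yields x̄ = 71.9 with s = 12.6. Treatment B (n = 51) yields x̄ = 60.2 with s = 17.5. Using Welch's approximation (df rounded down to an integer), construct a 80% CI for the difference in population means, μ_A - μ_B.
(7.99, 15.41)

Difference: x̄₁ - x̄₂ = 11.70
SE = √(s₁²/n₁ + s₂²/n₂) = √(12.6²/70 + 17.5²/51) = 2.8763
df = 86.01 → 86 (Welch–Satterthwaite, rounded down)
t* = 1.291

CI: 11.70 ± 1.291 · 2.8763 = 11.70 ± 3.71 = (7.99, 15.41)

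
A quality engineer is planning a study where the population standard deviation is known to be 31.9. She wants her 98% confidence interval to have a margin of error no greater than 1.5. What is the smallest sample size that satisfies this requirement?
n ≥ 2447

For margin E ≤ 1.5:
n ≥ (z* · σ / E)²
n ≥ (2.326 · 31.9 / 1.5)²
n ≥ 2446.91

Minimum n = 2447 (rounding up)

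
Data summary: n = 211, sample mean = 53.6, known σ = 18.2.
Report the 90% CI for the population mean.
(51.54, 55.66)

z-interval (σ known):
z* = 1.645 for 90% confidence

Margin of error = z* · σ/√n = 1.645 · 18.2/√211 = 2.06

CI: (53.6 - 2.06, 53.6 + 2.06) = (51.54, 55.66)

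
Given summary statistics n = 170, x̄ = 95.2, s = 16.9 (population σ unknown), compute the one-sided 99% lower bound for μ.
μ ≥ 92.16

Lower bound (one-sided):
t* = 2.349 (one-sided for 99%)
Lower bound = x̄ - t* · s/√n = 95.2 - 2.349 · 16.9/√170 = 92.16

We are 99% confident that μ ≥ 92.16.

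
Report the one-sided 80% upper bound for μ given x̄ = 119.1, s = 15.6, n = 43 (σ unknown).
μ ≤ 121.12

Upper bound (one-sided):
t* = 0.850 (one-sided for 80%)
Upper bound = x̄ + t* · s/√n = 119.1 + 0.850 · 15.6/√43 = 121.12

We are 80% confident that μ ≤ 121.12.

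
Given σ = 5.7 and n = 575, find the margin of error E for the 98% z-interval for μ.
Margin of error = 0.55

Margin of error = z* · σ/√n
= 2.326 · 5.7/√575
= 2.326 · 5.7/23.9792
= 0.55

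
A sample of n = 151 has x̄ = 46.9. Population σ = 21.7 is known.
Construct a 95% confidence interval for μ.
(43.44, 50.36)

z-interval (σ known):
z* = 1.960 for 95% confidence

Margin of error = z* · σ/√n = 1.960 · 21.7/√151 = 3.46

CI: (46.9 - 3.46, 46.9 + 3.46) = (43.44, 50.36)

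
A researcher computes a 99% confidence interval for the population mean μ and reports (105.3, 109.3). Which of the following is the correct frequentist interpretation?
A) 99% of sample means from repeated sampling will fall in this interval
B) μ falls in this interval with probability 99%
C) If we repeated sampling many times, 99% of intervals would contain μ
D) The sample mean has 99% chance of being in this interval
C

A) Wrong — coverage applies to intervals containing μ, not to future x̄ values.
B) Wrong — μ is fixed; the randomness lives in the interval, not in μ.
C) Correct — this is the frequentist long-run coverage interpretation.
D) Wrong — x̄ is observed and sits in the interval by construction.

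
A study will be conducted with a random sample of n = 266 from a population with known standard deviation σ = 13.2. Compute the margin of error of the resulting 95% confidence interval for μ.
Margin of error = 1.59

Margin of error = z* · σ/√n
= 1.960 · 13.2/√266
= 1.960 · 13.2/16.3095
= 1.59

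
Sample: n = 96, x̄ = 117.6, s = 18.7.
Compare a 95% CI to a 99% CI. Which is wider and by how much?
99% CI is wider by 2.46

df = 95
95% CI: t* = 1.985, (113.81, 121.39), width = 2 · t* · s/√n = 7.58
99% CI: t* = 2.629, (112.58, 122.62), width = 2 · t* · s/√n = 10.04

The 99% CI is wider by 10.04 - 7.58 = 2.46.
Higher confidence requires a wider interval.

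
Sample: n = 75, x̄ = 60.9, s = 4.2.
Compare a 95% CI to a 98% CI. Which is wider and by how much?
98% CI is wider by 0.38

df = 74
95% CI: t* = 1.993, (59.93, 61.87), width = 2 · t* · s/√n = 1.93
98% CI: t* = 2.378, (59.75, 62.05), width = 2 · t* · s/√n = 2.31

The 98% CI is wider by 2.31 - 1.93 = 0.38.
Higher confidence requires a wider interval.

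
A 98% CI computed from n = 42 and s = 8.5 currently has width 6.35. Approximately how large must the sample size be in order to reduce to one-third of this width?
n ≈ 378

CI width ∝ 1/√n
To reduce width by factor 3, need √n to grow by 3 → need 3² = 9 times as many samples.

Current: n = 42, width = 6.35
New: n = 378, width ≈ 2.04

Width reduced by factor of 6.35/2.04 = 3.11.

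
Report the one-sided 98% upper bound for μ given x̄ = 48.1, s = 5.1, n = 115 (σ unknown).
μ ≤ 49.09

Upper bound (one-sided):
t* = 2.078 (one-sided for 98%)
Upper bound = x̄ + t* · s/√n = 48.1 + 2.078 · 5.1/√115 = 49.09

We are 98% confident that μ ≤ 49.09.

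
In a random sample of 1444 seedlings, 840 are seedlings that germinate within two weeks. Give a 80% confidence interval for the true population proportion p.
(0.565, 0.598)

Proportion CI:
p̂ = 840/1444 = 0.58172
SE = √(p̂(1-p̂)/n) = √(0.58172 · 0.41828 / 1444) = 0.01298

z* = 1.282
Margin = z* · SE = 1.282 · 0.01298 = 0.0166

CI: 0.58172 ± 0.0166 = (0.565, 0.598)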